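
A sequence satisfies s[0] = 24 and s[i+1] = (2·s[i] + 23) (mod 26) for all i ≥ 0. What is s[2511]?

Listing terms: s[0] = 24, s[1] = 19, s[2] = 9, s[3] = 15, s[4] = 1, s[5] = 25, s[6] = 21, s[7] = 13, s[8] = 23, s[9] = 17, s[10] = 5, s[11] = 7, s[12] = 11, s[13] = 19.
Since s[13] = s[1] = 19, the sequence is eventually periodic: after a pre-period of length 1 it cycles with period 12.
For i ≥ 1, s[i] depends only on (i - 1) mod 12. (2511 - 1) mod 12 = 2, so s[2511] = s[3] = 15.

15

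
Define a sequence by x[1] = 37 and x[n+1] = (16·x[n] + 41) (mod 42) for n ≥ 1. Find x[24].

x[1] = 37, x[2] = 3, x[3] = 5, x[4] = 37.
Since x[4] = x[1] = 37, the sequence is periodic with period 3.
So x[24] = x[1 + ((24-1) mod 3)] = x[3] = 5.

5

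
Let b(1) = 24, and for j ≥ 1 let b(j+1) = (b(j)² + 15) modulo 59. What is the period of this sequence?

3

Computing terms: b(1) = 24, b(2) = 1, b(3) = 16, b(4) = 35, b(5) = 1.
Since b(5) = b(2) = 1, the sequence is eventually periodic: after a pre-period of length 1 it cycles with period 3.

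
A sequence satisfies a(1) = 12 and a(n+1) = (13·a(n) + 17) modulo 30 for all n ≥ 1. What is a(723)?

Listing terms: a(1) = 12,  a(2) = 23,  a(3) = 16,  a(4) = 15,  a(5) = 2,  a(6) = 13,  a(7) = 6,  a(8) = 5,  a(9) = 22,  a(10) = 3,  a(11) = 26,  a(12) = 25,  a(13) = 12.
Since a(13) = a(1) = 12, the sequence is periodic with period 12.
(723 - 1) mod 12 = 2, so a(723) = a(3) = 16.

16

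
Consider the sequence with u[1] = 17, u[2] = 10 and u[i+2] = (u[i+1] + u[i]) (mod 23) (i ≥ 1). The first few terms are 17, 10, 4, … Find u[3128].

We have u[1] = 17, u[2] = 10, u[3] = 4, u[4] = 14, u[5] = 18, u[6] = 9, u[7] = 4, u[8] = 13, u[9] = 17, u[10] = 7, u[11] = 1, u[12] = 8, u[13] = 9, u[14] = 17, u[15] = 3, u[16] = 20, u[17] = 0, u[18] = 20, u[19] = 20, u[20] = 17, u[21] = 14, u[22] = 8, u[23] = 22, u[24] = 7, u[25] = 6, u[26] = 13, u[27] = 19, u[28] = 9, u[29] = 5, u[30] = 14, u[31] = 19, u[32] = 10, u[33] = 6, u[34] = 16, u[35] = 22, u[36] = 15, u[37] = 14, u[38] = 6, u[39] = 20, u[40] = 3, u[41] = 0, u[42] = 3, u[43] = 3, u[44] = 6, u[45] = 9, u[46] = 15, u[47] = 1, u[48] = 16, u[49] = 17, u[50] = 10.
Since (u[49], u[50]) = (u[1], u[2]) = (17, 10) (two consecutive terms determine the rest), the sequence is periodic with period 48.
So u[3128] = u[1 + ((3128-1) mod 48)] = u[8] = 13.

13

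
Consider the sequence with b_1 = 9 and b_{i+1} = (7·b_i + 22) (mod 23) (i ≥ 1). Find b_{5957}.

11

Computing terms: b_1 = 9; b_2 = 16; b_3 = 19; b_4 = 17; b_5 = 3; b_6 = 20; b_7 = 1; b_8 = 6; b_9 = 18; b_{10} = 10; b_{11} = 0; b_{12} = 22; b_{13} = 15; b_{14} = 12; b_{15} = 14; b_{16} = 5; b_{17} = 11; b_{18} = 7; b_{19} = 2; b_{20} = 13; b_{21} = 21; b_{22} = 8; b_{23} = 9.
The sequence repeats with period 22.
So b_{5957} = b_{1 + ((5957-1) mod 22)} = b_{17} = 11.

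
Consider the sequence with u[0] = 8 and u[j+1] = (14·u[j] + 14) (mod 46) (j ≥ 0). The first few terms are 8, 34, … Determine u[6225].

16

u[0] = 8,  u[1] = 34,  u[2] = 30,  u[3] = 20,  u[4] = 18,  u[5] = 36,  u[6] = 12,  u[7] = 44,  u[8] = 32,  u[9] = 2,  u[10] = 42,  u[11] = 4,  u[12] = 24,  u[13] = 28,  u[14] = 38,  u[15] = 40,  u[16] = 22,  u[17] = 0,  u[18] = 14,  u[19] = 26,  u[20] = 10,  u[21] = 16,  u[22] = 8.
Since u[22] = u[0] = 8, the sequence is periodic with period 22.
(6225 - 0) mod 22 = 21, so u[6225] = u[21] = 16.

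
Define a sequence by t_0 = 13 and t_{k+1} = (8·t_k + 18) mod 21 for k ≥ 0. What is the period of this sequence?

We have t_0 = 13, t_1 = 17, t_2 = 7, t_3 = 11, t_4 = 1, t_5 = 5, t_6 = 16, t_7 = 20, t_8 = 10, t_9 = 14, t_{10} = 4, t_{11} = 8, t_{12} = 19, t_{13} = 2, t_{14} = 13.
Since t_{14} = t_0 = 13, the sequence is periodic with period 14.

14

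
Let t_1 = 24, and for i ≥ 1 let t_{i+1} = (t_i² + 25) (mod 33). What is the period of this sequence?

Computing terms: t_1 = 24,  t_2 = 7,  t_3 = 8,  t_4 = 23,  t_5 = 26,  t_6 = 8.
Since t_6 = t_3 = 8, the sequence is eventually periodic: after a pre-period of length 2 it cycles with period 3.

3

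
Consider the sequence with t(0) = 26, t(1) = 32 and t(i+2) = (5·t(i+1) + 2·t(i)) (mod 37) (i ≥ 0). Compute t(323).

t(0) = 26; t(1) = 32; t(2) = 27; t(3) = 14; t(4) = 13; t(5) = 19; t(6) = 10; t(7) = 14; t(8) = 16; t(9) = 34; t(10) = 17; t(11) = 5; t(12) = 22; t(13) = 9; t(14) = 15; t(15) = 19; t(16) = 14; t(17) = 34; t(18) = 13; t(19) = 22; t(20) = 25; t(21) = 21; t(22) = 7; t(23) = 3; t(24) = 29; t(25) = 3; t(26) = 36; t(27) = 1; t(28) = 3; t(29) = 17; t(30) = 17; t(31) = 8; t(32) = 0; t(33) = 16; t(34) = 6; t(35) = 25; t(36) = 26; t(37) = 32.
The sequence repeats with period 36.
So t(323) = t(0 + ((323-0) mod 36)) = t(35) = 25.

25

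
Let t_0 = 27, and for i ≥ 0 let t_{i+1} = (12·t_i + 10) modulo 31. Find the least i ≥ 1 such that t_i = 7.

6

t_0 = 27; t_1 = 24; t_2 = 19; t_3 = 21; t_4 = 14; t_5 = 23; t_6 = 7; t_7 = 1; t_8 = 22; t_9 = 26; t_{10} = 12; t_{11} = 30; t_{12} = 29; t_{13} = 17; t_{14} = 28; t_{15} = 5; t_{16} = 8; t_{17} = 13; t_{18} = 11; t_{19} = 18; t_{20} = 9; t_{21} = 25; t_{22} = 0; t_{23} = 10; t_{24} = 6; t_{25} = 20; t_{26} = 2; t_{27} = 3; t_{28} = 15; t_{29} = 4; t_{30} = 27.
Since t_{30} = t_0 = 27, the sequence is periodic with period 30.
The value 7 first appears (with i ≥ 1) at t_6.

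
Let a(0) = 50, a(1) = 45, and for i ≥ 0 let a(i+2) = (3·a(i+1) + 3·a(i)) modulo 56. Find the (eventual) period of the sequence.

42

a(0) = 50, a(1) = 45, a(2) = 5, a(3) = 38, a(4) = 17, a(5) = 53, a(6) = 42, a(7) = 5, a(8) = 29, a(9) = 46, a(10) = 1, a(11) = 29, a(12) = 34, a(13) = 21, a(14) = 53, a(15) = 54, a(16) = 41, a(17) = 5, a(18) = 26, a(19) = 37, a(20) = 21, a(21) = 6, a(22) = 25, a(23) = 37, a(24) = 18, a(25) = 53, a(26) = 45, a(27) = 14, a(28) = 9, a(29) = 13, a(30) = 10, a(31) = 13, a(32) = 13, a(33) = 22, a(34) = 49, a(35) = 45, a(36) = 2, a(37) = 29, a(38) = 37, a(39) = 30, a(40) = 33, a(41) = 21, a(42) = 50, a(43) = 45.
Since (a(42), a(43)) = (a(0), a(1)) = (50, 45) (two consecutive terms determine the rest), the sequence is periodic with period 42.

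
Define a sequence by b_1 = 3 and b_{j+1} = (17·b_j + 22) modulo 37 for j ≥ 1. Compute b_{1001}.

Listing terms: b_1 = 3, b_2 = 36, b_3 = 5, b_4 = 33, b_5 = 28, b_6 = 17, b_7 = 15, b_8 = 18, b_9 = 32, b_{10} = 11, b_{11} = 24, b_{12} = 23, b_{13} = 6, b_{14} = 13, b_{15} = 21, b_{16} = 9, b_{17} = 27, b_{18} = 0, b_{19} = 22, b_{20} = 26, b_{21} = 20, b_{22} = 29, b_{23} = 34, b_{24} = 8, b_{25} = 10, b_{26} = 7, b_{27} = 30, b_{28} = 14, b_{29} = 1, b_{30} = 2, b_{31} = 19, b_{32} = 12, b_{33} = 4, b_{34} = 16, b_{35} = 35, b_{36} = 25, b_{37} = 3.
Since b_{37} = b_1 = 3, the sequence is periodic with period 36.
(1001 - 1) mod 36 = 28, so b_{1001} = b_{29} = 1.

1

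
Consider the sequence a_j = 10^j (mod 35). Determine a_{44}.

Listing terms: a_1 = 10, a_2 = 30, a_3 = 20, a_4 = 25, a_5 = 5, a_6 = 15, a_7 = 10.
Since a_7 = a_1 = 10, the sequence is periodic with period 6.
(44 - 1) mod 6 = 1, so a_{44} = a_2 = 30.

30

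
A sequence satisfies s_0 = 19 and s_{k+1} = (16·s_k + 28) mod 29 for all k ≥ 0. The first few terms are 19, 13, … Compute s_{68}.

16

Computing terms: s_0 = 19; s_1 = 13; s_2 = 4; s_3 = 5; s_4 = 21; s_5 = 16; s_6 = 23; s_7 = 19.
Since s_7 = s_0 = 19, the sequence is periodic with period 7.
(68 - 0) mod 7 = 5, so s_{68} = s_5 = 16.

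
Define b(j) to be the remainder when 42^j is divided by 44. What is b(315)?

12

We have b(1) = 42, b(2) = 4, b(3) = 36, b(4) = 16, b(5) = 12, b(6) = 20, b(7) = 4.
Since b(7) = b(2) = 4, the sequence is eventually periodic: after a pre-period of length 1 it cycles with period 5.
For j ≥ 2, b(j) depends only on (j - 2) mod 5. (315 - 2) mod 5 = 3, so b(315) = b(5) = 12.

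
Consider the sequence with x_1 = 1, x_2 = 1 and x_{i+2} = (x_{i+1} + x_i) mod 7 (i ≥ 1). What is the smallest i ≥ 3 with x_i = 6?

7

We have x_1 = 1; x_2 = 1; x_3 = 2; x_4 = 3; x_5 = 5; x_6 = 1; x_7 = 6; x_8 = 0; x_9 = 6; x_{10} = 6; x_{11} = 5; x_{12} = 4; x_{13} = 2; x_{14} = 6; x_{15} = 1; x_{16} = 0; x_{17} = 1; x_{18} = 1.
Since (x_{17}, x_{18}) = (x_1, x_2) = (1, 1) (two consecutive terms determine the rest), the sequence is periodic with period 16.
The value 6 first appears (with i ≥ 3) at x_7.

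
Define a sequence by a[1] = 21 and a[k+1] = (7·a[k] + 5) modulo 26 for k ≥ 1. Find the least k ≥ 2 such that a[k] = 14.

6

a[1] = 21, a[2] = 22, a[3] = 3, a[4] = 0, a[5] = 5, a[6] = 14, a[7] = 25, a[8] = 24, a[9] = 17, a[10] = 20, a[11] = 15, a[12] = 6, a[13] = 21.
Since a[13] = a[1] = 21, the sequence is periodic with period 12.
The value 14 first appears (with k ≥ 2) at a[6].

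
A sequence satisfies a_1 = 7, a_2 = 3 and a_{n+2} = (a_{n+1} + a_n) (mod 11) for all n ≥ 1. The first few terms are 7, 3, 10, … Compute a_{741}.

7

We have a_1 = 7, a_2 = 3, a_3 = 10, a_4 = 2, a_5 = 1, a_6 = 3, a_7 = 4, a_8 = 7, a_9 = 0, a_{10} = 7, a_{11} = 7, a_{12} = 3.
Since (a_{11}, a_{12}) = (a_1, a_2) = (7, 3) (two consecutive terms determine the rest), the sequence is periodic with period 10.
So a_{741} = a_{1 + ((741-1) mod 10)} = a_1 = 7.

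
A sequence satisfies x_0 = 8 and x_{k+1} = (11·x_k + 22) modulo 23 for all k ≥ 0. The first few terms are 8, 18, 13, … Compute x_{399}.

4

x_0 = 8,  x_1 = 18,  x_2 = 13,  x_3 = 4,  x_4 = 20,  x_5 = 12,  x_6 = 16,  x_7 = 14,  x_8 = 15,  x_9 = 3,  x_{10} = 9,  x_{11} = 6,  x_{12} = 19,  x_{13} = 1,  x_{14} = 10,  x_{15} = 17,  x_{16} = 2,  x_{17} = 21,  x_{18} = 0,  x_{19} = 22,  x_{20} = 11,  x_{21} = 5,  x_{22} = 8.
Since x_{22} = x_0 = 8, the sequence is periodic with period 22.
(399 - 0) mod 22 = 3, so x_{399} = x_3 = 4.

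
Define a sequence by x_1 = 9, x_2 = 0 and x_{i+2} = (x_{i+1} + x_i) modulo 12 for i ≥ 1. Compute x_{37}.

We have x_1 = 9,  x_2 = 0,  x_3 = 9,  x_4 = 9,  x_5 = 6,  x_6 = 3,  x_7 = 9,  x_8 = 0.
The sequence repeats with period 6.
So x_{37} = x_{1 + ((37-1) mod 6)} = x_1 = 9.

9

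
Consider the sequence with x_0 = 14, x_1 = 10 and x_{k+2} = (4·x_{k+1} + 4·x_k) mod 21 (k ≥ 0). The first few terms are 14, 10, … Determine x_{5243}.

x_0 = 14, x_1 = 10, x_2 = 12, x_3 = 4, x_4 = 1, x_5 = 20, x_6 = 0, x_7 = 17, x_8 = 5, x_9 = 4, x_{10} = 15, x_{11} = 13, x_{12} = 7, x_{13} = 17, x_{14} = 12, x_{15} = 11, x_{16} = 8, x_{17} = 13, x_{18} = 0, x_{19} = 10, x_{20} = 19, x_{21} = 11, x_{22} = 15, x_{23} = 20, x_{24} = 14, x_{25} = 10.
The sequence repeats with period 24.
(5243 - 0) mod 24 = 11, so x_{5243} = x_{11} = 13.

13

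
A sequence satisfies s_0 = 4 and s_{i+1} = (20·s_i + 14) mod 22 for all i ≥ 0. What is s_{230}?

We have s_0 = 4,  s_1 = 6,  s_2 = 2,  s_3 = 10,  s_4 = 16,  s_5 = 4.
The sequence repeats with period 5.
(230 - 0) mod 5 = 0, so s_{230} = s_0 = 4.

4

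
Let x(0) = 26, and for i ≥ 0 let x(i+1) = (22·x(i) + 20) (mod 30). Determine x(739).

x(0) = 26, x(1) = 22, x(2) = 24, x(3) = 8, x(4) = 16, x(5) = 12, x(6) = 14, x(7) = 28, x(8) = 6, x(9) = 2, x(10) = 4, x(11) = 18, x(12) = 26.
The sequence repeats with period 12.
So x(739) = x(0 + ((739-0) mod 12)) = x(7) = 28.

28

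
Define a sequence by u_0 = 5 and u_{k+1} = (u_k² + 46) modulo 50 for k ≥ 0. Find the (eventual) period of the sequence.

Computing terms: u_0 = 5; u_1 = 21; u_2 = 37; u_3 = 15; u_4 = 21.
Since u_4 = u_1 = 21, the sequence is eventually periodic: after a pre-period of length 1 it cycles with period 3.

3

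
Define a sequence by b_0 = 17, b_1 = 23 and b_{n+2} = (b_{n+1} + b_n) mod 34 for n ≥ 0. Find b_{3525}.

29

We have b_0 = 17; b_1 = 23; b_2 = 6; b_3 = 29; b_4 = 1; b_5 = 30; b_6 = 31; b_7 = 27; b_8 = 24; b_9 = 17; b_{10} = 7; b_{11} = 24; b_{12} = 31; b_{13} = 21; b_{14} = 18; b_{15} = 5; b_{16} = 23; b_{17} = 28; b_{18} = 17; b_{19} = 11; b_{20} = 28; b_{21} = 5; b_{22} = 33; b_{23} = 4; b_{24} = 3; b_{25} = 7; b_{26} = 10; b_{27} = 17; b_{28} = 27; b_{29} = 10; b_{30} = 3; b_{31} = 13; b_{32} = 16; b_{33} = 29; b_{34} = 11; b_{35} = 6; b_{36} = 17; b_{37} = 23.
Since (b_{36}, b_{37}) = (b_0, b_1) = (17, 23) (two consecutive terms determine the rest), the sequence is periodic with period 36.
(3525 - 0) mod 36 = 33, so b_{3525} = b_{33} = 29.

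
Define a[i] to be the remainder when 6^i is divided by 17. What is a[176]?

1

Listing terms: a[1] = 6, a[2] = 2, a[3] = 12, a[4] = 4, a[5] = 7, a[6] = 8, a[7] = 14, a[8] = 16, a[9] = 11, a[10] = 15, a[11] = 5, a[12] = 13, a[13] = 10, a[14] = 9, a[15] = 3, a[16] = 1, a[17] = 6.
The sequence repeats with period 16.
So a[176] = a[1 + ((176-1) mod 16)] = a[16] = 1.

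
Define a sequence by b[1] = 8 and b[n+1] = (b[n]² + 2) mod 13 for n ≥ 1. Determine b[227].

We have b[1] = 8,  b[2] = 1,  b[3] = 3,  b[4] = 11,  b[5] = 6,  b[6] = 12,  b[7] = 3.
Since b[7] = b[3] = 3, the sequence is eventually periodic: after a pre-period of length 2 it cycles with period 4.
For n ≥ 3, b[n] depends only on (n - 3) mod 4. (227 - 3) mod 4 = 0, so b[227] = b[3] = 3.

3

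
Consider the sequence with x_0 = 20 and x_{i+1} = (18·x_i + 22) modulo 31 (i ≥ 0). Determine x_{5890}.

14

x_0 = 20, x_1 = 10, x_2 = 16, x_3 = 0, x_4 = 22, x_5 = 15, x_6 = 13, x_7 = 8, x_8 = 11, x_9 = 3, x_{10} = 14, x_{11} = 26, x_{12} = 25, x_{13} = 7, x_{14} = 24, x_{15} = 20.
Since x_{15} = x_0 = 20, the sequence is periodic with period 15.
So x_{5890} = x_{0 + ((5890-0) mod 15)} = x_{10} = 14.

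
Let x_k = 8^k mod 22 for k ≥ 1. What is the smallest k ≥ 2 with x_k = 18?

We have x_1 = 8,  x_2 = 20,  x_3 = 6,  x_4 = 4,  x_5 = 10,  x_6 = 14,  x_7 = 2,  x_8 = 16,  x_9 = 18,  x_{10} = 12,  x_{11} = 8.
Since x_{11} = x_1 = 8, the sequence is periodic with period 10.
The value 18 first appears (with k ≥ 2) at x_9.

9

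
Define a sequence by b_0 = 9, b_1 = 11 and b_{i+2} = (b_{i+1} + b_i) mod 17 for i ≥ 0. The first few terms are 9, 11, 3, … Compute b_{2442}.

Listing terms: b_0 = 9,  b_1 = 11,  b_2 = 3,  b_3 = 14,  b_4 = 0,  b_5 = 14,  b_6 = 14,  b_7 = 11,  b_8 = 8,  b_9 = 2,  b_{10} = 10,  b_{11} = 12,  b_{12} = 5,  b_{13} = 0,  b_{14} = 5,  b_{15} = 5,  b_{16} = 10,  b_{17} = 15,  b_{18} = 8,  b_{19} = 6,  b_{20} = 14,  b_{21} = 3,  b_{22} = 0,  b_{23} = 3,  b_{24} = 3,  b_{25} = 6,  b_{26} = 9,  b_{27} = 15,  b_{28} = 7,  b_{29} = 5,  b_{30} = 12,  b_{31} = 0,  b_{32} = 12,  b_{33} = 12,  b_{34} = 7,  b_{35} = 2,  b_{36} = 9,  b_{37} = 11.
The sequence repeats with period 36.
So b_{2442} = b_{0 + ((2442-0) mod 36)} = b_{30} = 12.

12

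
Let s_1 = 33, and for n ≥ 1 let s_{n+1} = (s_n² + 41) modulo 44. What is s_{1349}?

We have s_1 = 33; s_2 = 30; s_3 = 17; s_4 = 22; s_5 = 41; s_6 = 6; s_7 = 33.
Since s_7 = s_1 = 33, the sequence is periodic with period 6.
(1349 - 1) mod 6 = 4, so s_{1349} = s_5 = 41.

41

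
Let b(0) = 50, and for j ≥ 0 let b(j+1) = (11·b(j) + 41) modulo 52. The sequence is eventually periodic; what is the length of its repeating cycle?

b(0) = 50, b(1) = 19, b(2) = 42, b(3) = 35, b(4) = 10, b(5) = 47, b(6) = 38, b(7) = 43, b(8) = 46, b(9) = 27, b(10) = 26, b(11) = 15, b(12) = 50.
The sequence repeats with period 12.

12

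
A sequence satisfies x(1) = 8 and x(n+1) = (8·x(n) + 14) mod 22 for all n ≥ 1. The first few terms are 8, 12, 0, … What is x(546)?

10

We have x(1) = 8,  x(2) = 12,  x(3) = 0,  x(4) = 14,  x(5) = 16,  x(6) = 10,  x(7) = 6,  x(8) = 18,  x(9) = 4,  x(10) = 2,  x(11) = 8.
The sequence repeats with period 10.
(546 - 1) mod 10 = 5, so x(546) = x(6) = 10.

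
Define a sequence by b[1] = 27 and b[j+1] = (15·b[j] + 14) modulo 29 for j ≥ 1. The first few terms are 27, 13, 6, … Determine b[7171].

We have b[1] = 27,  b[2] = 13,  b[3] = 6,  b[4] = 17,  b[5] = 8,  b[6] = 18,  b[7] = 23,  b[8] = 11,  b[9] = 5,  b[10] = 2,  b[11] = 15,  b[12] = 7,  b[13] = 3,  b[14] = 1,  b[15] = 0,  b[16] = 14,  b[17] = 21,  b[18] = 10,  b[19] = 19,  b[20] = 9,  b[21] = 4,  b[22] = 16,  b[23] = 22,  b[24] = 25,  b[25] = 12,  b[26] = 20,  b[27] = 24,  b[28] = 26,  b[29] = 27.
The sequence repeats with period 28.
(7171 - 1) mod 28 = 2, so b[7171] = b[3] = 6.

6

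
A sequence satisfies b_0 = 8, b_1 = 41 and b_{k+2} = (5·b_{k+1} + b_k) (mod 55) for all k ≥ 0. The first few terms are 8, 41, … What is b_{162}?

Listing terms: b_0 = 8; b_1 = 41; b_2 = 48; b_3 = 6; b_4 = 23; b_5 = 11; b_6 = 23; b_7 = 16; b_8 = 48; b_9 = 36; b_{10} = 8; b_{11} = 21; b_{12} = 3; b_{13} = 36; b_{14} = 18; b_{15} = 16; b_{16} = 43; b_{17} = 11; b_{18} = 43; b_{19} = 6; b_{20} = 18; b_{21} = 41; b_{22} = 3; b_{23} = 1; b_{24} = 8; b_{25} = 41.
Since (b_{24}, b_{25}) = (b_0, b_1) = (8, 41) (two consecutive terms determine the rest), the sequence is periodic with period 24.
(162 - 0) mod 24 = 18, so b_{162} = b_{18} = 43.

43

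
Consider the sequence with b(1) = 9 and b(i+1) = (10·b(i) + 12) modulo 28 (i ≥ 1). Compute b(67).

16

b(1) = 9,  b(2) = 18,  b(3) = 24,  b(4) = 0,  b(5) = 12,  b(6) = 20,  b(7) = 16,  b(8) = 4,  b(9) = 24.
Since b(9) = b(3) = 24, the sequence is eventually periodic: after a pre-period of length 2 it cycles with period 6.
For i ≥ 3, b(i) depends only on (i - 3) mod 6. (67 - 3) mod 6 = 4, so b(67) = b(7) = 16.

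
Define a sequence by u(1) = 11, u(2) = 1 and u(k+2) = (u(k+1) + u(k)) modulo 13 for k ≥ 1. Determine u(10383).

u(1) = 11; u(2) = 1; u(3) = 12; u(4) = 0; u(5) = 12; u(6) = 12; u(7) = 11; u(8) = 10; u(9) = 8; u(10) = 5; u(11) = 0; u(12) = 5; u(13) = 5; u(14) = 10; u(15) = 2; u(16) = 12; u(17) = 1; u(18) = 0; u(19) = 1; u(20) = 1; u(21) = 2; u(22) = 3; u(23) = 5; u(24) = 8; u(25) = 0; u(26) = 8; u(27) = 8; u(28) = 3; u(29) = 11; u(30) = 1.
The sequence repeats with period 28.
So u(10383) = u(1 + ((10383-1) mod 28)) = u(23) = 5.

5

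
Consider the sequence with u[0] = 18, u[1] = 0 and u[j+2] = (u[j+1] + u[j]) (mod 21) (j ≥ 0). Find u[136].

Listing terms: u[0] = 18, u[1] = 0, u[2] = 18, u[3] = 18, u[4] = 15, u[5] = 12, u[6] = 6, u[7] = 18, u[8] = 3, u[9] = 0, u[10] = 3, u[11] = 3, u[12] = 6, u[13] = 9, u[14] = 15, u[15] = 3, u[16] = 18, u[17] = 0.
The sequence repeats with period 16.
(136 - 0) mod 16 = 8, so u[136] = u[8] = 3.

3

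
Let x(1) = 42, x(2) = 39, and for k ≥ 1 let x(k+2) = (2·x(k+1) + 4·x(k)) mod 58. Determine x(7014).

x(1) = 42; x(2) = 39; x(3) = 14; x(4) = 10; x(5) = 18; x(6) = 18; x(7) = 50; x(8) = 56; x(9) = 22; x(10) = 36; x(11) = 44; x(12) = 0; x(13) = 2; x(14) = 4; x(15) = 16; x(16) = 48; x(17) = 44; x(18) = 48; x(19) = 40; x(20) = 40; x(21) = 8; x(22) = 2; x(23) = 36; x(24) = 22; x(25) = 14; x(26) = 0; x(27) = 56; x(28) = 54; x(29) = 42; x(30) = 10; x(31) = 14; x(32) = 10.
Since (x(31), x(32)) = (x(3), x(4)) = (14, 10) (two consecutive terms determine the rest), the sequence is eventually periodic: after a pre-period of length 2 it cycles with period 28.
For k ≥ 3, x(k) depends only on (k - 3) mod 28. (7014 - 3) mod 28 = 11, so x(7014) = x(14) = 4.

4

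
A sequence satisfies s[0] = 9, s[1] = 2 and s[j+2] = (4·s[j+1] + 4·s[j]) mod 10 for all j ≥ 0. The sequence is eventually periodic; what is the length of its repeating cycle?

3

Listing terms: s[0] = 9, s[1] = 2, s[2] = 4, s[3] = 4, s[4] = 2, s[5] = 4.
Since (s[4], s[5]) = (s[1], s[2]) = (2, 4) (two consecutive terms determine the rest), the sequence is eventually periodic: after a pre-period of length 1 it cycles with period 3.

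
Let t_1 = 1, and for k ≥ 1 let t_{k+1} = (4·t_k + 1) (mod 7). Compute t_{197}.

5

Listing terms: t_1 = 1,  t_2 = 5,  t_3 = 0,  t_4 = 1.
The sequence repeats with period 3.
So t_{197} = t_{1 + ((197-1) mod 3)} = t_2 = 5.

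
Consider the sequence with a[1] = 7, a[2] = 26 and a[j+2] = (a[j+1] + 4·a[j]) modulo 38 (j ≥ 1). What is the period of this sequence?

18

a[1] = 7; a[2] = 26; a[3] = 16; a[4] = 6; a[5] = 32; a[6] = 18; a[7] = 32; a[8] = 28; a[9] = 4; a[10] = 2; a[11] = 18; a[12] = 26; a[13] = 22; a[14] = 12; a[15] = 24; a[16] = 34; a[17] = 16; a[18] = 0; a[19] = 26; a[20] = 26; a[21] = 16.
Since (a[20], a[21]) = (a[2], a[3]) = (26, 16) (two consecutive terms determine the rest), the sequence is eventually periodic: after a pre-period of length 1 it cycles with period 18.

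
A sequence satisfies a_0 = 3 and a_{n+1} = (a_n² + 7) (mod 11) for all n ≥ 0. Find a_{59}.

Computing terms: a_0 = 3,  a_1 = 5,  a_2 = 10,  a_3 = 8,  a_4 = 5.
Since a_4 = a_1 = 5, the sequence is eventually periodic: after a pre-period of length 1 it cycles with period 3.
For n ≥ 1, a_n depends only on (n - 1) mod 3. (59 - 1) mod 3 = 1, so a_{59} = a_2 = 10.

10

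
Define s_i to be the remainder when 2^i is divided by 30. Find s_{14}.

We have s_0 = 1; s_1 = 2; s_2 = 4; s_3 = 8; s_4 = 16; s_5 = 2.
Since s_5 = s_1 = 2, the sequence is eventually periodic: after a pre-period of length 1 it cycles with period 4.
For i ≥ 1, s_i depends only on (i - 1) mod 4. (14 - 1) mod 4 = 1, so s_{14} = s_2 = 4.

4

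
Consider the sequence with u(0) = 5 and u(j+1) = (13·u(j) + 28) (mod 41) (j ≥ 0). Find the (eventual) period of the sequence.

40

Listing terms: u(0) = 5, u(1) = 11, u(2) = 7, u(3) = 37, u(4) = 17, u(5) = 3, u(6) = 26, u(7) = 38, u(8) = 30, u(9) = 8, u(10) = 9, u(11) = 22, u(12) = 27, u(13) = 10, u(14) = 35, u(15) = 32, u(16) = 34, u(17) = 19, u(18) = 29, u(19) = 36, u(20) = 4, u(21) = 39, u(22) = 2, u(23) = 13, u(24) = 33, u(25) = 6, u(26) = 24, u(27) = 12, u(28) = 20, u(29) = 1, u(30) = 0, u(31) = 28, u(32) = 23, u(33) = 40, u(34) = 15, u(35) = 18, u(36) = 16, u(37) = 31, u(38) = 21, u(39) = 14, u(40) = 5.
Since u(40) = u(0) = 5, the sequence is periodic with period 40.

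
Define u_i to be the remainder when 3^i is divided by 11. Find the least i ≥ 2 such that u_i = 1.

We have u_1 = 3, u_2 = 9, u_3 = 5, u_4 = 4, u_5 = 1, u_6 = 3.
The sequence repeats with period 5.
The value 1 first appears (with i ≥ 2) at u_5.

5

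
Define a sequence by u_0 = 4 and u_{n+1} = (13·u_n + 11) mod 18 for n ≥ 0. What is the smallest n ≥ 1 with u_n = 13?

9

u_0 = 4; u_1 = 9; u_2 = 2; u_3 = 1; u_4 = 6; u_5 = 17; u_6 = 16; u_7 = 3; u_8 = 14; u_9 = 13; u_{10} = 0; u_{11} = 11; u_{12} = 10; u_{13} = 15; u_{14} = 8; u_{15} = 7; u_{16} = 12; u_{17} = 5; u_{18} = 4.
Since u_{18} = u_0 = 4, the sequence is periodic with period 18.
The value 13 first appears (with n ≥ 1) at u_9.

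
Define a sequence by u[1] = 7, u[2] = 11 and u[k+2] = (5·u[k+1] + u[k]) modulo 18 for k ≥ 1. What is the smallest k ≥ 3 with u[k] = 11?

Computing terms: u[1] = 7,  u[2] = 11,  u[3] = 8,  u[4] = 15,  u[5] = 11,  u[6] = 16,  u[7] = 1,  u[8] = 3,  u[9] = 16,  u[10] = 11,  u[11] = 17,  u[12] = 6,  u[13] = 11,  u[14] = 7,  u[15] = 10,  u[16] = 3,  u[17] = 7,  u[18] = 2,  u[19] = 17,  u[20] = 15,  u[21] = 2,  u[22] = 7,  u[23] = 1,  u[24] = 12,  u[25] = 7,  u[26] = 11.
Since (u[25], u[26]) = (u[1], u[2]) = (7, 11) (two consecutive terms determine the rest), the sequence is periodic with period 24.
The value 11 first appears (with k ≥ 3) at u[5].

5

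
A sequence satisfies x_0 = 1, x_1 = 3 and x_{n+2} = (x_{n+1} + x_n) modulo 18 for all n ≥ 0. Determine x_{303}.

11

Computing terms: x_0 = 1; x_1 = 3; x_2 = 4; x_3 = 7; x_4 = 11; x_5 = 0; x_6 = 11; x_7 = 11; x_8 = 4; x_9 = 15; x_{10} = 1; x_{11} = 16; x_{12} = 17; x_{13} = 15; x_{14} = 14; x_{15} = 11; x_{16} = 7; x_{17} = 0; x_{18} = 7; x_{19} = 7; x_{20} = 14; x_{21} = 3; x_{22} = 17; x_{23} = 2; x_{24} = 1; x_{25} = 3.
Since (x_{24}, x_{25}) = (x_0, x_1) = (1, 3) (two consecutive terms determine the rest), the sequence is periodic with period 24.
So x_{303} = x_{0 + ((303-0) mod 24)} = x_{15} = 11.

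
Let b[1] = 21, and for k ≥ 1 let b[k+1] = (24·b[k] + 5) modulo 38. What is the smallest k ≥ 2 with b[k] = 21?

We have b[1] = 21,  b[2] = 15,  b[3] = 23,  b[4] = 25,  b[5] = 35,  b[6] = 9,  b[7] = 31,  b[8] = 27,  b[9] = 7,  b[10] = 21.
The sequence repeats with period 9.
The value 21 next appears (with k ≥ 2) at b[10].

10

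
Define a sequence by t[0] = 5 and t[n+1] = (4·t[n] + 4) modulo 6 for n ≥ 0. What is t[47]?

4

Listing terms: t[0] = 5, t[1] = 0, t[2] = 4, t[3] = 2, t[4] = 0.
Since t[4] = t[1] = 0, the sequence is eventually periodic: after a pre-period of length 1 it cycles with period 3.
For n ≥ 1, t[n] depends only on (n - 1) mod 3. (47 - 1) mod 3 = 1, so t[47] = t[2] = 4.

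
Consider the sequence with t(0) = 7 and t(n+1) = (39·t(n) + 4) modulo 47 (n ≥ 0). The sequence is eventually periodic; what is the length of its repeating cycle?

Computing terms: t(0) = 7; t(1) = 42; t(2) = 44; t(3) = 28; t(4) = 15; t(5) = 25; t(6) = 39; t(7) = 21; t(8) = 24; t(9) = 0; t(10) = 4; t(11) = 19; t(12) = 40; t(13) = 13; t(14) = 41; t(15) = 5; t(16) = 11; t(17) = 10; t(18) = 18; t(19) = 1; t(20) = 43; t(21) = 36; t(22) = 45; t(23) = 20; t(24) = 32; t(25) = 30; t(26) = 46; t(27) = 12; t(28) = 2; t(29) = 35; t(30) = 6; t(31) = 3; t(32) = 27; t(33) = 23; t(34) = 8; t(35) = 34; t(36) = 14; t(37) = 33; t(38) = 22; t(39) = 16; t(40) = 17; t(41) = 9; t(42) = 26; t(43) = 31; t(44) = 38; t(45) = 29; t(46) = 7.
The sequence repeats with period 46.

46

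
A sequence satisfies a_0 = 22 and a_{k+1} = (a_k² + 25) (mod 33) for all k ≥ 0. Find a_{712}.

8

We have a_0 = 22; a_1 = 14; a_2 = 23; a_3 = 26; a_4 = 8; a_5 = 23.
Since a_5 = a_2 = 23, the sequence is eventually periodic: after a pre-period of length 2 it cycles with period 3.
For k ≥ 2, a_k depends only on (k - 2) mod 3. (712 - 2) mod 3 = 2, so a_{712} = a_4 = 8.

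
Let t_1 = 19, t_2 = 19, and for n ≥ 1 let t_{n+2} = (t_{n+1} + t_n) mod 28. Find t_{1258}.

9

We have t_1 = 19,  t_2 = 19,  t_3 = 10,  t_4 = 1,  t_5 = 11,  t_6 = 12,  t_7 = 23,  t_8 = 7,  t_9 = 2,  t_{10} = 9,  t_{11} = 11,  t_{12} = 20,  t_{13} = 3,  t_{14} = 23,  t_{15} = 26,  t_{16} = 21,  t_{17} = 19,  t_{18} = 12,  t_{19} = 3,  t_{20} = 15,  t_{21} = 18,  t_{22} = 5,  t_{23} = 23,  t_{24} = 0,  t_{25} = 23,  t_{26} = 23,  t_{27} = 18,  t_{28} = 13,  t_{29} = 3,  t_{30} = 16,  t_{31} = 19,  t_{32} = 7,  t_{33} = 26,  t_{34} = 5,  t_{35} = 3,  t_{36} = 8,  t_{37} = 11,  t_{38} = 19,  t_{39} = 2,  t_{40} = 21,  t_{41} = 23,  t_{42} = 16,  t_{43} = 11,  t_{44} = 27,  t_{45} = 10,  t_{46} = 9,  t_{47} = 19,  t_{48} = 0,  t_{49} = 19,  t_{50} = 19.
Since (t_{49}, t_{50}) = (t_1, t_2) = (19, 19) (two consecutive terms determine the rest), the sequence is periodic with period 48.
So t_{1258} = t_{1 + ((1258-1) mod 48)} = t_{10} = 9.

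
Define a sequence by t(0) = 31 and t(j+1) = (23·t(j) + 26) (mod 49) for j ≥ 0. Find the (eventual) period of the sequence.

Listing terms: t(0) = 31, t(1) = 4, t(2) = 20, t(3) = 45, t(4) = 32, t(5) = 27, t(6) = 10, t(7) = 11, t(8) = 34, t(9) = 24, t(10) = 39, t(11) = 41, t(12) = 38, t(13) = 18, t(14) = 48, t(15) = 3, t(16) = 46, t(17) = 6, t(18) = 17, t(19) = 25, t(20) = 13, t(21) = 31.
Since t(21) = t(0) = 31, the sequence is periodic with period 21.

21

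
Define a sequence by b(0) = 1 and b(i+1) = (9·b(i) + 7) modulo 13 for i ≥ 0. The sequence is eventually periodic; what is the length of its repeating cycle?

3

Computing terms: b(0) = 1,  b(1) = 3,  b(2) = 8,  b(3) = 1.
Since b(3) = b(0) = 1, the sequence is periodic with period 3.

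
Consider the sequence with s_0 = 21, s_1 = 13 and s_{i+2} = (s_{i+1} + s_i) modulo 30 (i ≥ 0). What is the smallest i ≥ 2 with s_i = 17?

3

We have s_0 = 21,  s_1 = 13,  s_2 = 4,  s_3 = 17,  s_4 = 21,  s_5 = 8,  s_6 = 29,  s_7 = 7,  s_8 = 6,  s_9 = 13,  s_{10} = 19,  s_{11} = 2,  s_{12} = 21,  s_{13} = 23,  s_{14} = 14,  s_{15} = 7,  s_{16} = 21,  s_{17} = 28,  s_{18} = 19,  s_{19} = 17,  s_{20} = 6,  s_{21} = 23,  s_{22} = 29,  s_{23} = 22,  s_{24} = 21,  s_{25} = 13.
Since (s_{24}, s_{25}) = (s_0, s_1) = (21, 13) (two consecutive terms determine the rest), the sequence is periodic with period 24.
The value 17 first appears (with i ≥ 2) at s_3.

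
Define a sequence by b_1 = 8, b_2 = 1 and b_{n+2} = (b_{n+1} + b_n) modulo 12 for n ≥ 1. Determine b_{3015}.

9

b_1 = 8,  b_2 = 1,  b_3 = 9,  b_4 = 10,  b_5 = 7,  b_6 = 5,  b_7 = 0,  b_8 = 5,  b_9 = 5,  b_{10} = 10,  b_{11} = 3,  b_{12} = 1,  b_{13} = 4,  b_{14} = 5,  b_{15} = 9,  b_{16} = 2,  b_{17} = 11,  b_{18} = 1,  b_{19} = 0,  b_{20} = 1,  b_{21} = 1,  b_{22} = 2,  b_{23} = 3,  b_{24} = 5,  b_{25} = 8,  b_{26} = 1.
Since (b_{25}, b_{26}) = (b_1, b_2) = (8, 1) (two consecutive terms determine the rest), the sequence is periodic with period 24.
So b_{3015} = b_{1 + ((3015-1) mod 24)} = b_{15} = 9.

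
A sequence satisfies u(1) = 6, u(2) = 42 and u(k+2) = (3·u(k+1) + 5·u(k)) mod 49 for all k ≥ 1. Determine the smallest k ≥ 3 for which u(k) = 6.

We have u(1) = 6,  u(2) = 42,  u(3) = 9,  u(4) = 41,  u(5) = 21,  u(6) = 23,  u(7) = 27,  u(8) = 0,  u(9) = 37,  u(10) = 13,  u(11) = 28,  u(12) = 2,  u(13) = 48,  u(14) = 7,  u(15) = 16,  u(16) = 34,  u(17) = 35,  u(18) = 30,  u(19) = 20,  u(20) = 14,  u(21) = 44,  u(22) = 6,  u(23) = 42.
Since (u(22), u(23)) = (u(1), u(2)) = (6, 42) (two consecutive terms determine the rest), the sequence is periodic with period 21.
The value 6 next appears (with k ≥ 3) at u(22).

22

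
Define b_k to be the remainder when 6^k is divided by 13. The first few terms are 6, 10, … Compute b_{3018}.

12

b_1 = 6,  b_2 = 10,  b_3 = 8,  b_4 = 9,  b_5 = 2,  b_6 = 12,  b_7 = 7,  b_8 = 3,  b_9 = 5,  b_{10} = 4,  b_{11} = 11,  b_{12} = 1,  b_{13} = 6.
Since b_{13} = b_1 = 6, the sequence is periodic with period 12.
(3018 - 1) mod 12 = 5, so b_{3018} = b_6 = 12.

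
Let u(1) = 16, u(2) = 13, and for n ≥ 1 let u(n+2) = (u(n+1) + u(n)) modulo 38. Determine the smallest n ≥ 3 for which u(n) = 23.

We have u(1) = 16,  u(2) = 13,  u(3) = 29,  u(4) = 4,  u(5) = 33,  u(6) = 37,  u(7) = 32,  u(8) = 31,  u(9) = 25,  u(10) = 18,  u(11) = 5,  u(12) = 23,  u(13) = 28,  u(14) = 13,  u(15) = 3,  u(16) = 16,  u(17) = 19,  u(18) = 35,  u(19) = 16,  u(20) = 13.
The sequence repeats with period 18.
The value 23 first appears (with n ≥ 3) at u(12).

12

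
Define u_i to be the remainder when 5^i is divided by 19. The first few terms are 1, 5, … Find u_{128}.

6

Computing terms: u_0 = 1; u_1 = 5; u_2 = 6; u_3 = 11; u_4 = 17; u_5 = 9; u_6 = 7; u_7 = 16; u_8 = 4; u_9 = 1.
Since u_9 = u_0 = 1, the sequence is periodic with period 9.
(128 - 0) mod 9 = 2, so u_{128} = u_2 = 6.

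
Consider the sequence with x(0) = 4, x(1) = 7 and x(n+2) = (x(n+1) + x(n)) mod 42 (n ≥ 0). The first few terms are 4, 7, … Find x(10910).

1

We have x(0) = 4,  x(1) = 7,  x(2) = 11,  x(3) = 18,  x(4) = 29,  x(5) = 5,  x(6) = 34,  x(7) = 39,  x(8) = 31,  x(9) = 28,  x(10) = 17,  x(11) = 3,  x(12) = 20,  x(13) = 23,  x(14) = 1,  x(15) = 24,  x(16) = 25,  x(17) = 7,  x(18) = 32,  x(19) = 39,  x(20) = 29,  x(21) = 26,  x(22) = 13,  x(23) = 39,  x(24) = 10,  x(25) = 7,  x(26) = 17,  x(27) = 24,  x(28) = 41,  x(29) = 23,  x(30) = 22,  x(31) = 3,  x(32) = 25,  x(33) = 28,  x(34) = 11,  x(35) = 39,  x(36) = 8,  x(37) = 5,  x(38) = 13,  x(39) = 18,  x(40) = 31,  x(41) = 7,  x(42) = 38,  x(43) = 3,  x(44) = 41,  x(45) = 2,  x(46) = 1,  x(47) = 3,  x(48) = 4,  x(49) = 7.
Since (x(48), x(49)) = (x(0), x(1)) = (4, 7) (two consecutive terms determine the rest), the sequence is periodic with period 48.
So x(10910) = x(0 + ((10910-0) mod 48)) = x(14) = 1.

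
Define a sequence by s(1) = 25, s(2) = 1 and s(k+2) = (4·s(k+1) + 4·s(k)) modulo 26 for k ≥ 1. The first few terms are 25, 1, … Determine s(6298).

14

Listing terms: s(1) = 25; s(2) = 1; s(3) = 0; s(4) = 4; s(5) = 16; s(6) = 2; s(7) = 20; s(8) = 10; s(9) = 16; s(10) = 0; s(11) = 12; s(12) = 22; s(13) = 6; s(14) = 8; s(15) = 4; s(16) = 22; s(17) = 0; s(18) = 10; s(19) = 14; s(20) = 18; s(21) = 24; s(22) = 12; s(23) = 14; s(24) = 0; s(25) = 4.
Since (s(24), s(25)) = (s(3), s(4)) = (0, 4) (two consecutive terms determine the rest), the sequence is eventually periodic: after a pre-period of length 2 it cycles with period 21.
For k ≥ 3, s(k) depends only on (k - 3) mod 21. (6298 - 3) mod 21 = 16, so s(6298) = s(19) = 14.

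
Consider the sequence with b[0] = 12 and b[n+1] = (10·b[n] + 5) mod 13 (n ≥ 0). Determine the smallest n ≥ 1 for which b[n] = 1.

4

Listing terms: b[0] = 12, b[1] = 8, b[2] = 7, b[3] = 10, b[4] = 1, b[5] = 2, b[6] = 12.
The sequence repeats with period 6.
The value 1 first appears (with n ≥ 1) at b[4].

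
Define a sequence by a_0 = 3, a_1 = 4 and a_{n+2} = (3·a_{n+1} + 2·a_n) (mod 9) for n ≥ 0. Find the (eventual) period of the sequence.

Computing terms: a_0 = 3, a_1 = 4, a_2 = 0, a_3 = 8, a_4 = 6, a_5 = 7, a_6 = 6, a_7 = 5, a_8 = 0, a_9 = 1, a_{10} = 3, a_{11} = 2, a_{12} = 3, a_{13} = 4.
The sequence repeats with period 12.

12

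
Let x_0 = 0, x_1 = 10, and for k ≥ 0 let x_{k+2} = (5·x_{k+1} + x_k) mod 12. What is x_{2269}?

2

Listing terms: x_0 = 0, x_1 = 10, x_2 = 2, x_3 = 8, x_4 = 6, x_5 = 2, x_6 = 4, x_7 = 10, x_8 = 6, x_9 = 4, x_{10} = 2, x_{11} = 2, x_{12} = 0, x_{13} = 2, x_{14} = 10, x_{15} = 4, x_{16} = 6, x_{17} = 10, x_{18} = 8, x_{19} = 2, x_{20} = 6, x_{21} = 8, x_{22} = 10, x_{23} = 10, x_{24} = 0, x_{25} = 10.
The sequence repeats with period 24.
So x_{2269} = x_{0 + ((2269-0) mod 24)} = x_{13} = 2.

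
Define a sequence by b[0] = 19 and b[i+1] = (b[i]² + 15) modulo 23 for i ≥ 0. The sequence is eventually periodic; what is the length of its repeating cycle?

3

Computing terms: b[0] = 19,  b[1] = 8,  b[2] = 10,  b[3] = 0,  b[4] = 15,  b[5] = 10.
Since b[5] = b[2] = 10, the sequence is eventually periodic: after a pre-period of length 2 it cycles with period 3.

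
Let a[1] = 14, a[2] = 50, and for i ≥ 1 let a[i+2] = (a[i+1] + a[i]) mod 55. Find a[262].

a[1] = 14,  a[2] = 50,  a[3] = 9,  a[4] = 4,  a[5] = 13,  a[6] = 17,  a[7] = 30,  a[8] = 47,  a[9] = 22,  a[10] = 14,  a[11] = 36,  a[12] = 50,  a[13] = 31,  a[14] = 26,  a[15] = 2,  a[16] = 28,  a[17] = 30,  a[18] = 3,  a[19] = 33,  a[20] = 36,  a[21] = 14,  a[22] = 50.
The sequence repeats with period 20.
So a[262] = a[1 + ((262-1) mod 20)] = a[2] = 50.

50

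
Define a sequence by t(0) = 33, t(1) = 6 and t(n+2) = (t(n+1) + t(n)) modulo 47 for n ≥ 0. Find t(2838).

22

Listing terms: t(0) = 33; t(1) = 6; t(2) = 39; t(3) = 45; t(4) = 37; t(5) = 35; t(6) = 25; t(7) = 13; t(8) = 38; t(9) = 4; t(10) = 42; t(11) = 46; t(12) = 41; t(13) = 40; t(14) = 34; t(15) = 27; t(16) = 14; t(17) = 41; t(18) = 8; t(19) = 2; t(20) = 10; t(21) = 12; t(22) = 22; t(23) = 34; t(24) = 9; t(25) = 43; t(26) = 5; t(27) = 1; t(28) = 6; t(29) = 7; t(30) = 13; t(31) = 20; t(32) = 33; t(33) = 6.
Since (t(32), t(33)) = (t(0), t(1)) = (33, 6) (two consecutive terms determine the rest), the sequence is periodic with period 32.
So t(2838) = t(0 + ((2838-0) mod 32)) = t(22) = 22.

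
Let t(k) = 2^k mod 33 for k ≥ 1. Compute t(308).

t(1) = 2, t(2) = 4, t(3) = 8, t(4) = 16, t(5) = 32, t(6) = 31, t(7) = 29, t(8) = 25, t(9) = 17, t(10) = 1, t(11) = 2.
Since t(11) = t(1) = 2, the sequence is periodic with period 10.
So t(308) = t(1 + ((308-1) mod 10)) = t(8) = 25.

25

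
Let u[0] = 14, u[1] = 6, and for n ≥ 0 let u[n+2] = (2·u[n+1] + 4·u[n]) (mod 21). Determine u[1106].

Computing terms: u[0] = 14,  u[1] = 6,  u[2] = 5,  u[3] = 13,  u[4] = 4,  u[5] = 18,  u[6] = 10,  u[7] = 8,  u[8] = 14,  u[9] = 18,  u[10] = 8,  u[11] = 4,  u[12] = 19,  u[13] = 12,  u[14] = 16,  u[15] = 17,  u[16] = 14,  u[17] = 12,  u[18] = 17,  u[19] = 19,  u[20] = 1,  u[21] = 15,  u[22] = 13,  u[23] = 2,  u[24] = 14,  u[25] = 15,  u[26] = 2,  u[27] = 1,  u[28] = 10,  u[29] = 3,  u[30] = 4,  u[31] = 20,  u[32] = 14,  u[33] = 3,  u[34] = 20,  u[35] = 10,  u[36] = 16,  u[37] = 9,  u[38] = 19,  u[39] = 11,  u[40] = 14,  u[41] = 9,  u[42] = 11,  u[43] = 16,  u[44] = 13,  u[45] = 6,  u[46] = 1,  u[47] = 5,  u[48] = 14,  u[49] = 6.
Since (u[48], u[49]) = (u[0], u[1]) = (14, 6) (two consecutive terms determine the rest), the sequence is periodic with period 48.
So u[1106] = u[0 + ((1106-0) mod 48)] = u[2] = 5.

5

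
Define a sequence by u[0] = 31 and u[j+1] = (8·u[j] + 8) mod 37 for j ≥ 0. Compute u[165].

12

u[0] = 31, u[1] = 34, u[2] = 21, u[3] = 28, u[4] = 10, u[5] = 14, u[6] = 9, u[7] = 6, u[8] = 19, u[9] = 12, u[10] = 30, u[11] = 26, u[12] = 31.
Since u[12] = u[0] = 31, the sequence is periodic with period 12.
So u[165] = u[0 + ((165-0) mod 12)] = u[9] = 12.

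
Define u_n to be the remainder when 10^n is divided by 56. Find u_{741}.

Listing terms: u_0 = 1, u_1 = 10, u_2 = 44, u_3 = 48, u_4 = 32, u_5 = 40, u_6 = 8, u_7 = 24, u_8 = 16, u_9 = 48.
Since u_9 = u_3 = 48, the sequence is eventually periodic: after a pre-period of length 3 it cycles with period 6.
For n ≥ 3, u_n depends only on (n - 3) mod 6. (741 - 3) mod 6 = 0, so u_{741} = u_3 = 48.

48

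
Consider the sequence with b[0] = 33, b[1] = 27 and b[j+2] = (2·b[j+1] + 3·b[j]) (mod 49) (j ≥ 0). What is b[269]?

29

We have b[0] = 33, b[1] = 27, b[2] = 6, b[3] = 44, b[4] = 8, b[5] = 1, b[6] = 26, b[7] = 6, b[8] = 41, b[9] = 2, b[10] = 29, b[11] = 15, b[12] = 19, b[13] = 34, b[14] = 27, b[15] = 9, b[16] = 1, b[17] = 29, b[18] = 12, b[19] = 13, b[20] = 13, b[21] = 16, b[22] = 22, b[23] = 43, b[24] = 5, b[25] = 41, b[26] = 48, b[27] = 23, b[28] = 43, b[29] = 8, b[30] = 47, b[31] = 20, b[32] = 34, b[33] = 30, b[34] = 15, b[35] = 22, b[36] = 40, b[37] = 48, b[38] = 20, b[39] = 37, b[40] = 36, b[41] = 36, b[42] = 33, b[43] = 27.
Since (b[42], b[43]) = (b[0], b[1]) = (33, 27) (two consecutive terms determine the rest), the sequence is periodic with period 42.
(269 - 0) mod 42 = 17, so b[269] = b[17] = 29.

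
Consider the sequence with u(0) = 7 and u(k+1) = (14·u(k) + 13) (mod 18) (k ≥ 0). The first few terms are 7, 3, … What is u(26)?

u(0) = 7, u(1) = 3, u(2) = 1, u(3) = 9, u(4) = 13, u(5) = 15, u(6) = 7.
Since u(6) = u(0) = 7, the sequence is periodic with period 6.
So u(26) = u(0 + ((26-0) mod 6)) = u(2) = 1.

1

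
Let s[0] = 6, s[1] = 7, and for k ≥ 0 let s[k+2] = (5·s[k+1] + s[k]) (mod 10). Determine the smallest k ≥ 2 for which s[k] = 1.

2

We have s[0] = 6,  s[1] = 7,  s[2] = 1,  s[3] = 2,  s[4] = 1,  s[5] = 7,  s[6] = 6,  s[7] = 7.
Since (s[6], s[7]) = (s[0], s[1]) = (6, 7) (two consecutive terms determine the rest), the sequence is periodic with period 6.
The value 1 first appears (with k ≥ 2) at s[2].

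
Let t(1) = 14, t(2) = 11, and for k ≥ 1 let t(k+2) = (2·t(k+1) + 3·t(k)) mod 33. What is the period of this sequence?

10

Listing terms: t(1) = 14, t(2) = 11, t(3) = 31, t(4) = 29, t(5) = 19, t(6) = 26, t(7) = 10, t(8) = 32, t(9) = 28, t(10) = 20, t(11) = 25, t(12) = 11, t(13) = 31.
Since (t(12), t(13)) = (t(2), t(3)) = (11, 31) (two consecutive terms determine the rest), the sequence is eventually periodic: after a pre-period of length 1 it cycles with period 10.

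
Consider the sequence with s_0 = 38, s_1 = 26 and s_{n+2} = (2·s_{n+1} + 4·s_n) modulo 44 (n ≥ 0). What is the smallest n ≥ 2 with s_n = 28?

2

Computing terms: s_0 = 38, s_1 = 26, s_2 = 28, s_3 = 28, s_4 = 36, s_5 = 8, s_6 = 28, s_7 = 0, s_8 = 24, s_9 = 4, s_{10} = 16, s_{11} = 4, s_{12} = 28, s_{13} = 28.
Since (s_{12}, s_{13}) = (s_2, s_3) = (28, 28) (two consecutive terms determine the rest), the sequence is eventually periodic: after a pre-period of length 2 it cycles with period 10.
The value 28 first appears (with n ≥ 2) at s_2.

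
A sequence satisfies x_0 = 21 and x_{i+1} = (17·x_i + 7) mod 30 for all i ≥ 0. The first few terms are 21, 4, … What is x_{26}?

15

Listing terms: x_0 = 21,  x_1 = 4,  x_2 = 15,  x_3 = 22,  x_4 = 21.
Since x_4 = x_0 = 21, the sequence is periodic with period 4.
So x_{26} = x_{0 + ((26-0) mod 4)} = x_2 = 15.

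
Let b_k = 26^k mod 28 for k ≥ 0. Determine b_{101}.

We have b_0 = 1; b_1 = 26; b_2 = 4; b_3 = 20; b_4 = 16; b_5 = 24; b_6 = 8; b_7 = 12; b_8 = 4.
Since b_8 = b_2 = 4, the sequence is eventually periodic: after a pre-period of length 2 it cycles with period 6.
For k ≥ 2, b_k depends only on (k - 2) mod 6. (101 - 2) mod 6 = 3, so b_{101} = b_5 = 24.

24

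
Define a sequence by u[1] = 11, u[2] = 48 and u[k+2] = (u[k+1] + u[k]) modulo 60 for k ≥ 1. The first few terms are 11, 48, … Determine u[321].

We have u[1] = 11,  u[2] = 48,  u[3] = 59,  u[4] = 47,  u[5] = 46,  u[6] = 33,  u[7] = 19,  u[8] = 52,  u[9] = 11,  u[10] = 3,  u[11] = 14,  u[12] = 17,  u[13] = 31,  u[14] = 48,  u[15] = 19,  u[16] = 7,  u[17] = 26,  u[18] = 33,  u[19] = 59,  u[20] = 32,  u[21] = 31,  u[22] = 3,  u[23] = 34,  u[24] = 37,  u[25] = 11,  u[26] = 48.
The sequence repeats with period 24.
(321 - 1) mod 24 = 8, so u[321] = u[9] = 11.

11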